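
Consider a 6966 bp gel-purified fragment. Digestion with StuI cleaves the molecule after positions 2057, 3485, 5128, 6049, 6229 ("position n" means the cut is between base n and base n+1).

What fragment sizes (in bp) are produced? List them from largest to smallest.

Linear molecule, 5 cuts → 6 fragments:
  2057 − 0 = 2057 bp
  3485 − 2057 = 1428 bp
  5128 − 3485 = 1643 bp
  6049 − 5128 = 921 bp
  6229 − 6049 = 180 bp
  6966 − 6229 = 737 bp
Sorted largest to smallest: 2057, 1643, 1428, 921, 737, 180 bp.

2057, 1643, 1428, 921, 737, 180 bp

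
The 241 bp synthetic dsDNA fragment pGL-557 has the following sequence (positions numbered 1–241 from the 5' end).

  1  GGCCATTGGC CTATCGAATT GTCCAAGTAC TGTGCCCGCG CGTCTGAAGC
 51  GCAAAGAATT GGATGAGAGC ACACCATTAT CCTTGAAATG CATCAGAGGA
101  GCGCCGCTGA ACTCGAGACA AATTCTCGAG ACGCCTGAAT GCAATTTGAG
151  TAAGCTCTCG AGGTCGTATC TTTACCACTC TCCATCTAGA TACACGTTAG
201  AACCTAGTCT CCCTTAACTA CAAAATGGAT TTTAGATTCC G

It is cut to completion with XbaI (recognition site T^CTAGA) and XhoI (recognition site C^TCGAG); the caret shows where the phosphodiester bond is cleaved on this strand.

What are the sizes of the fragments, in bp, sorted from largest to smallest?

The XbaI site (TCTAGA) starts at position 185.
XbaI cuts after the first base of each site, so after position 185.
XhoI sites (CTCGAG) start at positions 112, 125, 157.
XhoI cuts after the first base of each site, so after positions 112, 125, 157.
Combined cut positions: 112, 125, 157, 185.
Linear molecule, 4 cuts → 5 fragments:
  1–112 → 112 bp
  113–125 → 13 bp
  126–157 → 32 bp
  158–185 → 28 bp
  186–241 → 56 bp
Sorted largest to smallest: 112, 56, 32, 28, 13 bp.

112, 56, 32, 28, 13 bp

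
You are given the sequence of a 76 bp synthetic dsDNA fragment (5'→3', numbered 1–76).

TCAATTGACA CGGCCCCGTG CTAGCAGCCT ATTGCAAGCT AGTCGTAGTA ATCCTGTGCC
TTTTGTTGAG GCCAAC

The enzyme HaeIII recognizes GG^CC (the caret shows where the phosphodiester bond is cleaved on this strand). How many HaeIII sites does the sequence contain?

GGCC occurs starting at positions 12, 70.
HaeIII cuts at 2 sites.

2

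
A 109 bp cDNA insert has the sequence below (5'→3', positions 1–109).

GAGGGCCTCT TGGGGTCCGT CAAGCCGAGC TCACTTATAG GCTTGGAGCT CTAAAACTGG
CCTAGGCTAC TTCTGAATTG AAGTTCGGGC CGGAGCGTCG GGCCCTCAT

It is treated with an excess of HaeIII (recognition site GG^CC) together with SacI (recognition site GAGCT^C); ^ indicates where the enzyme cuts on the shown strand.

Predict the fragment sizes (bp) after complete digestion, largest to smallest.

HaeIII sites (GGCC) start at positions 4, 59, 88, 101.
HaeIII cuts after base 2 of each site, so after positions 5, 60, 89, 102.
SacI sites (GAGCTC) start at positions 27, 46.
SacI cuts after base 5 of each site (before the last base), so after positions 31, 50.
Combined cut positions: 5, 31, 50, 60, 89, 102.
Linear molecule, 6 cuts → 7 fragments:
  1–5 → 5 bp
  6–31 → 26 bp
  32–50 → 19 bp
  51–60 → 10 bp
  61–89 → 29 bp
  90–102 → 13 bp
  103–109 → 7 bp
Sorted largest to smallest: 29, 26, 19, 13, 10, 7, 5 bp.

29, 26, 19, 13, 10, 7, 5 bp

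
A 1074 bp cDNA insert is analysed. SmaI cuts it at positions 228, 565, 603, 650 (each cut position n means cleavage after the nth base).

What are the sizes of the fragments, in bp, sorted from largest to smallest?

424, 337, 228, 47, 38 bp

Linear molecule, 4 cuts → 5 fragments:
  228 − 0 = 228 bp
  565 − 228 = 337 bp
  603 − 565 = 38 bp
  650 − 603 = 47 bp
  1074 − 650 = 424 bp
Sorted largest to smallest: 424, 337, 228, 47, 38 bp.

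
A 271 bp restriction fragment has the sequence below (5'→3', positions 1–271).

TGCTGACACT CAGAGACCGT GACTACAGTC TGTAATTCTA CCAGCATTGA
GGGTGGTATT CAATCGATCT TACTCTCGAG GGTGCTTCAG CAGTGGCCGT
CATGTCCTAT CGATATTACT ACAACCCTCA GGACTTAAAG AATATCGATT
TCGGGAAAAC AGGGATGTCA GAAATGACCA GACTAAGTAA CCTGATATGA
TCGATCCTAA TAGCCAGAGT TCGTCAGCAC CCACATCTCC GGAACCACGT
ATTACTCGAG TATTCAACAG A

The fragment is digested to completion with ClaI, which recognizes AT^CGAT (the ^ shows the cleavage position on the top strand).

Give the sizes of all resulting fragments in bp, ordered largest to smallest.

ClaI sites (ATCGAT) start at positions 63, 109, 144, 200.
ClaI cuts after base 2 of each site, so after positions 64, 110, 145, 201.
Linear molecule, 4 cuts → 5 fragments:
  1–64 → 64 bp
  65–110 → 46 bp
  111–145 → 35 bp
  146–201 → 56 bp
  202–271 → 70 bp
Sorted largest to smallest: 70, 64, 56, 46, 35 bp.

70, 64, 56, 46, 35 bp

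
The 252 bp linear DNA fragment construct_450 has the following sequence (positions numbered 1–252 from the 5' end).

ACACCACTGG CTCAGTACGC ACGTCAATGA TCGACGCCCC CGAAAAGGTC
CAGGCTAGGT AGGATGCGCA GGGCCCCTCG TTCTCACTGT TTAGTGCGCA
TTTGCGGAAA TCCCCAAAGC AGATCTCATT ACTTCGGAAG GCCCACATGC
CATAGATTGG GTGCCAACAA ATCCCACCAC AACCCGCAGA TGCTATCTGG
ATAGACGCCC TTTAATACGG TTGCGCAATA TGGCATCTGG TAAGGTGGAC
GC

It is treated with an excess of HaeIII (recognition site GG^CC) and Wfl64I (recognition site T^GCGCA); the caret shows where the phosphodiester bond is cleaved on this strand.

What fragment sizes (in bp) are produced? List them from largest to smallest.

HaeIII sites (GGCC) start at positions 72, 140.
HaeIII cuts after base 2 of each site, so after positions 73, 141.
Wfl64I sites (TGCGCA) start at positions 65, 95, 222.
Wfl64I cuts after the first base of each site, so after positions 65, 95, 222.
Combined cut positions: 65, 73, 95, 141, 222.
Linear molecule, 5 cuts → 6 fragments:
  1–65 → 65 bp
  66–73 → 8 bp
  74–95 → 22 bp
  96–141 → 46 bp
  142–222 → 81 bp
  223–252 → 30 bp
Sorted largest to smallest: 81, 65, 46, 30, 22, 8 bp.

81, 65, 46, 30, 22, 8 bp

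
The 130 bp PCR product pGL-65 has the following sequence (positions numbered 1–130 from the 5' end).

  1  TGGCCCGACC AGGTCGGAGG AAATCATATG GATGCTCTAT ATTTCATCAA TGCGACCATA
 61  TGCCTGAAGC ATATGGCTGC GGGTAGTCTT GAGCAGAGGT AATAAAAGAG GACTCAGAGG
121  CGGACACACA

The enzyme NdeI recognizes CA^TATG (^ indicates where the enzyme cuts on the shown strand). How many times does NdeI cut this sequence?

3

CATATG occurs starting at positions 25, 57, 70.
NdeI cuts at 3 sites.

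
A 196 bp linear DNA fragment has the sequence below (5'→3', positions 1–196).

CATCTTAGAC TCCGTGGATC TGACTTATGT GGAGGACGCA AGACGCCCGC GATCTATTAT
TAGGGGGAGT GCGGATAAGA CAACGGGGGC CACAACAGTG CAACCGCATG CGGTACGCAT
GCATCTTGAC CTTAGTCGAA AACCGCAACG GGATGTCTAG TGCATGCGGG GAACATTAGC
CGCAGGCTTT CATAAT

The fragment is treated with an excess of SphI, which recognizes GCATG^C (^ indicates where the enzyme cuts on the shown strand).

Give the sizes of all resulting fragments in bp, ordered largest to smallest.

SphI sites (GCATGC) start at positions 106, 117, 162.
SphI cuts after base 5 of each site (before the last base), so after positions 110, 121, 166.
Linear molecule, 3 cuts → 4 fragments:
  1–110 → 110 bp
  111–121 → 11 bp
  122–166 → 45 bp
  167–196 → 30 bp
Sorted largest to smallest: 110, 45, 30, 11 bp.

110, 45, 30, 11 bp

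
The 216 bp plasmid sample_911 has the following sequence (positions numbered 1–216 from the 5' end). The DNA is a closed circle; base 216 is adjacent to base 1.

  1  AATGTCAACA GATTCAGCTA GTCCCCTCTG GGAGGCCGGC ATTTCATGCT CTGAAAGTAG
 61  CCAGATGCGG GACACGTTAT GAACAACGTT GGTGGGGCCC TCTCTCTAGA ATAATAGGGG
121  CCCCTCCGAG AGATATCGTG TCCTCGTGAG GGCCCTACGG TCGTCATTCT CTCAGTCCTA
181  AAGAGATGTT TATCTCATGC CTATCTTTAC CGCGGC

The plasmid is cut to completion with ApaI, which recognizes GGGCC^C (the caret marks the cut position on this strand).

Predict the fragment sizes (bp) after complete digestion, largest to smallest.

161, 32, 23 bp

ApaI sites (GGGCCC) start at positions 95, 118, 150.
ApaI cuts after base 5 of each site (before the last base), so after positions 99, 122, 154.
Circular molecule, 3 cuts → 3 fragments:
  100–122 → 23 bp
  123–154 → 32 bp
  155–216 then 1–99 → 62 + 99 = 161 bp
Sorted largest to smallest: 161, 32, 23 bp.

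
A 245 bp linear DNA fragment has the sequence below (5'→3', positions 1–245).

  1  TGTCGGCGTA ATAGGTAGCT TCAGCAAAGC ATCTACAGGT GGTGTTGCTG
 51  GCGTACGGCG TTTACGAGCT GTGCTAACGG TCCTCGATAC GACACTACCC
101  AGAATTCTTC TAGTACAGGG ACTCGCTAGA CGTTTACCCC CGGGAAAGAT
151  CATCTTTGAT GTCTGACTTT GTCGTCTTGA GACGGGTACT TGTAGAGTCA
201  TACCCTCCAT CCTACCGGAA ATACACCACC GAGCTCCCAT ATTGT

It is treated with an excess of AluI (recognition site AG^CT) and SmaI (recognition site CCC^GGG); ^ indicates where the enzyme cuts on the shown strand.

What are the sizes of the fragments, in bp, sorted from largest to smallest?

AluI sites (AGCT) start at positions 17, 67, 232.
AluI cuts after base 2 of each site, so after positions 18, 68, 233.
The SmaI site (CCCGGG) starts at position 139.
SmaI cuts after base 3 of each site, so after position 141.
Combined cut positions: 18, 68, 141, 233.
Linear molecule, 4 cuts → 5 fragments:
  1–18 → 18 bp
  19–68 → 50 bp
  69–141 → 73 bp
  142–233 → 92 bp
  234–245 → 12 bp
Sorted largest to smallest: 92, 73, 50, 18, 12 bp.

92, 73, 50, 18, 12 bp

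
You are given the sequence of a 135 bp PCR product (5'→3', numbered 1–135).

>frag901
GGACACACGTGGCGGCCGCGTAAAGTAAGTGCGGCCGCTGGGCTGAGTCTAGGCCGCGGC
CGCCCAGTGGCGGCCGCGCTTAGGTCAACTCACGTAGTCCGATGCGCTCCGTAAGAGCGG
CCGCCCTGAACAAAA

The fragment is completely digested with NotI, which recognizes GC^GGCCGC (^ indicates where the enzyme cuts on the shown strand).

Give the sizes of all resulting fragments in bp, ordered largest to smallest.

47, 25, 19, 17, 14, 13 bp

NotI sites (GCGGCCGC) start at positions 12, 31, 56, 70, 117.
NotI cuts after base 2 of each site, so after positions 13, 32, 57, 71, 118.
Linear molecule, 5 cuts → 6 fragments:
  1–13 → 13 bp
  14–32 → 19 bp
  33–57 → 25 bp
  58–71 → 14 bp
  72–118 → 47 bp
  119–135 → 17 bp
Sorted largest to smallest: 47, 25, 19, 17, 14, 13 bp.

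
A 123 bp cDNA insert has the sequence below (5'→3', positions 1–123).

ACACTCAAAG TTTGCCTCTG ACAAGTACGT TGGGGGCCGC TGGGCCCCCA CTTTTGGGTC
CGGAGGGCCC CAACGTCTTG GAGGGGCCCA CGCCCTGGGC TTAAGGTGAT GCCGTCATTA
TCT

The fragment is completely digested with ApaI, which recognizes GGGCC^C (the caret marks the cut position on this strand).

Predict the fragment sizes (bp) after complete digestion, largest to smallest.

46, 35, 23, 19 bp

ApaI sites (GGGCCC) start at positions 42, 65, 84.
ApaI cuts after base 5 of each site (before the last base), so after positions 46, 69, 88.
Linear molecule, 3 cuts → 4 fragments:
  1–46 → 46 bp
  47–69 → 23 bp
  70–88 → 19 bp
  89–123 → 35 bp
Sorted largest to smallest: 46, 35, 23, 19 bp.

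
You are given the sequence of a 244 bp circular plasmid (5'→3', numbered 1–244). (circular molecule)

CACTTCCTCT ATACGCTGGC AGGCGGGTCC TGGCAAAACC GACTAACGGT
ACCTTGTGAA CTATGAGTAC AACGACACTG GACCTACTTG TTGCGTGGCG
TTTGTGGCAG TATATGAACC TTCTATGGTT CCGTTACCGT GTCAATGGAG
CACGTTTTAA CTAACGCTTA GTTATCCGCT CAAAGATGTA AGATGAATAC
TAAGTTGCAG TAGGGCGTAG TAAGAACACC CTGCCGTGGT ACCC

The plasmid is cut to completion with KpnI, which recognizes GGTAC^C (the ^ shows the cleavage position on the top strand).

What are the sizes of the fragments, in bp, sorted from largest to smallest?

190, 54 bp

KpnI sites (GGTACC) start at positions 48, 238.
KpnI cuts after base 5 of each site (before the last base), so after positions 52, 242.
Circular molecule, 2 cuts → 2 fragments:
  53–242 → 190 bp
  243–244 then 1–52 → 2 + 52 = 54 bp
Sorted largest to smallest: 190, 54 bp.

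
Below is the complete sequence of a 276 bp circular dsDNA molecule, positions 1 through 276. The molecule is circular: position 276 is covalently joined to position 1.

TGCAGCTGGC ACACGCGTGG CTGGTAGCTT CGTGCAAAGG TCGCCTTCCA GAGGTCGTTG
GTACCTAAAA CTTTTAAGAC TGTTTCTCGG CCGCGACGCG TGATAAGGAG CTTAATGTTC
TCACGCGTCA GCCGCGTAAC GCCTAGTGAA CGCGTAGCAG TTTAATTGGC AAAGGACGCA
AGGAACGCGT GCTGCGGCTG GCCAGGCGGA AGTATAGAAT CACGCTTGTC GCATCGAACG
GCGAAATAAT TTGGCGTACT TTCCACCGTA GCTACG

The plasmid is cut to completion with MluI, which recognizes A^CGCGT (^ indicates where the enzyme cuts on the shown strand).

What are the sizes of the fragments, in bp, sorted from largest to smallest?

104, 83, 35, 27, 27 bp

MluI sites (ACGCGT) start at positions 13, 96, 123, 150, 185.
MluI cuts after the first base of each site, so after positions 13, 96, 123, 150, 185.
Circular molecule, 5 cuts → 5 fragments:
  14–96 → 83 bp
  97–123 → 27 bp
  124–150 → 27 bp
  151–185 → 35 bp
  186–276 then 1–13 → 91 + 13 = 104 bp
Sorted largest to smallest: 104, 83, 35, 27, 27 bp.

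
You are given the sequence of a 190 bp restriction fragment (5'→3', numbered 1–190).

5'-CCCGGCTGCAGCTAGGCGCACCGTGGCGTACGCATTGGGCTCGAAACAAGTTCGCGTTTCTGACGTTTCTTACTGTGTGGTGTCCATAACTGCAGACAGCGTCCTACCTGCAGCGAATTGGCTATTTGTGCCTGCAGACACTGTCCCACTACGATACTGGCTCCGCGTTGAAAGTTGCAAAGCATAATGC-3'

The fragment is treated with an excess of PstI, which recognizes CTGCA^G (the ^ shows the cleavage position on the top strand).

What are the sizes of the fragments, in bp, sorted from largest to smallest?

PstI sites (CTGCAG) start at positions 6, 90, 108, 132.
PstI cuts after base 5 of each site (before the last base), so after positions 10, 94, 112, 136.
Linear molecule, 4 cuts → 5 fragments:
  1–10 → 10 bp
  11–94 → 84 bp
  95–112 → 18 bp
  113–136 → 24 bp
  137–190 → 54 bp
Sorted largest to smallest: 84, 54, 24, 18, 10 bp.

84, 54, 24, 18, 10 bp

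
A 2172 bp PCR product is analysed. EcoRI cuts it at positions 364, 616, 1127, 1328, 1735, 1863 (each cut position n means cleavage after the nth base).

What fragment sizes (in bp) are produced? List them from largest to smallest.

Linear molecule, 6 cuts → 7 fragments:
  364 − 0 = 364 bp
  616 − 364 = 252 bp
  1127 − 616 = 511 bp
  1328 − 1127 = 201 bp
  1735 − 1328 = 407 bp
  1863 − 1735 = 128 bp
  2172 − 1863 = 309 bp
Sorted largest to smallest: 511, 407, 364, 309, 252, 201, 128 bp.

511, 407, 364, 309, 252, 201, 128 bp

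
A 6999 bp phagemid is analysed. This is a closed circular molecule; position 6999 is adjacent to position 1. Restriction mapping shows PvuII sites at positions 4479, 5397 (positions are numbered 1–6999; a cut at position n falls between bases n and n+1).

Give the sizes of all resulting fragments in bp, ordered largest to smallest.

6081, 918 bp

Circular molecule, 2 cuts → 2 fragments:
  5397 − 4479 = 918 bp
  wrap: 6999 − 5397 + 4479 = 6081 bp
Sorted largest to smallest: 6081, 918 bp.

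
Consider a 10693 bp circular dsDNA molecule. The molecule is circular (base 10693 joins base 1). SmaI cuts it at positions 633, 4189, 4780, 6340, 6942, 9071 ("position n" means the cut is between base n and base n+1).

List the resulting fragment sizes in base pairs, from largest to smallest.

Circular molecule, 6 cuts → 6 fragments:
  4189 − 633 = 3556 bp
  4780 − 4189 = 591 bp
  6340 − 4780 = 1560 bp
  6942 − 6340 = 602 bp
  9071 − 6942 = 2129 bp
  wrap: 10693 − 9071 + 633 = 2255 bp
Sorted largest to smallest: 3556, 2255, 2129, 1560, 602, 591 bp.

3556, 2255, 2129, 1560, 602, 591 bp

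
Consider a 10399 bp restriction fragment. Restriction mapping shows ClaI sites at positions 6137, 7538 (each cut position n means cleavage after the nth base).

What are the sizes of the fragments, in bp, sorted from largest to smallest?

6137, 2861, 1401 bp

Linear molecule, 2 cuts → 3 fragments:
  6137 − 0 = 6137 bp
  7538 − 6137 = 1401 bp
  10399 − 7538 = 2861 bp
Sorted largest to smallest: 6137, 2861, 1401 bp.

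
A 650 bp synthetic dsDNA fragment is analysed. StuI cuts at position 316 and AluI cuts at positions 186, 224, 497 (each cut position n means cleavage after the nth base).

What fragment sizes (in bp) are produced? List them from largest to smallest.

186, 181, 153, 92, 38 bp

Combined cut positions (sorted): 186, 224, 316, 497.
Linear molecule, 4 cuts → 5 fragments:
  186 − 0 = 186 bp
  224 − 186 = 38 bp
  316 − 224 = 92 bp
  497 − 316 = 181 bp
  650 − 497 = 153 bp
Sorted largest to smallest: 186, 181, 153, 92, 38 bp.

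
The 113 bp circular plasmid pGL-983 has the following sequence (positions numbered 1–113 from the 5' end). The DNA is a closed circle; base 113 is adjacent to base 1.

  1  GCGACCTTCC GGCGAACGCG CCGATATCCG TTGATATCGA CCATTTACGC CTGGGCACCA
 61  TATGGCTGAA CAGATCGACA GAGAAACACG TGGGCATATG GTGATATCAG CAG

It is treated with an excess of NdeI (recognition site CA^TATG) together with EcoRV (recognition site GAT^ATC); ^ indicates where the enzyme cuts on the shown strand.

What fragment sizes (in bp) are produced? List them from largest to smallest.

NdeI sites (CATATG) start at positions 59, 95.
NdeI cuts after base 2 of each site, so after positions 60, 96.
EcoRV sites (GATATC) start at positions 23, 33, 103.
EcoRV cuts after base 3 of each site, so after positions 25, 35, 105.
Combined cut positions: 25, 35, 60, 96, 105.
Circular molecule, 5 cuts → 5 fragments:
  26–35 → 10 bp
  36–60 → 25 bp
  61–96 → 36 bp
  97–105 → 9 bp
  106–113 then 1–25 → 8 + 25 = 33 bp
Sorted largest to smallest: 36, 33, 25, 10, 9 bp.

36, 33, 25, 10, 9 bp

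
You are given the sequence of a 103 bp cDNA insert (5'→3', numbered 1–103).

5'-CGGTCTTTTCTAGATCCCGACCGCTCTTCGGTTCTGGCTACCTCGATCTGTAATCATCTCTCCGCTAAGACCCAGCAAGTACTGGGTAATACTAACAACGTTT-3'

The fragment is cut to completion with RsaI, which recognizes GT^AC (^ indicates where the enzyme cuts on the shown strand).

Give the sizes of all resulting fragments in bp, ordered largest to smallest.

80, 23 bp

The RsaI site (GTAC) starts at position 79.
RsaI cuts after base 2 of each site, so after position 80.
Linear molecule, 1 cut → 2 fragments:
  1–80 → 80 bp
  81–103 → 23 bp
Sorted largest to smallest: 80, 23 bp.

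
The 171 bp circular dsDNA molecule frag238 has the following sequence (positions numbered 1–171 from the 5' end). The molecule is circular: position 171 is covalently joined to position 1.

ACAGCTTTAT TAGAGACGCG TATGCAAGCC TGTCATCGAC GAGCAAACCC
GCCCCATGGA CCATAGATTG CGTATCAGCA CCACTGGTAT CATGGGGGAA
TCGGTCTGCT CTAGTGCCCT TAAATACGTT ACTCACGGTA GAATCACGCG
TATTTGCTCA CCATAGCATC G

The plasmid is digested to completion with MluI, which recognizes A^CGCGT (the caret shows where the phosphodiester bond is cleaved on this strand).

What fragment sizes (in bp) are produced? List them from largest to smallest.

130, 41 bp

MluI sites (ACGCGT) start at positions 16, 146.
MluI cuts after the first base of each site, so after positions 16, 146.
Circular molecule, 2 cuts → 2 fragments:
  17–146 → 130 bp
  147–171 then 1–16 → 25 + 16 = 41 bp
Sorted largest to smallest: 130, 41 bp.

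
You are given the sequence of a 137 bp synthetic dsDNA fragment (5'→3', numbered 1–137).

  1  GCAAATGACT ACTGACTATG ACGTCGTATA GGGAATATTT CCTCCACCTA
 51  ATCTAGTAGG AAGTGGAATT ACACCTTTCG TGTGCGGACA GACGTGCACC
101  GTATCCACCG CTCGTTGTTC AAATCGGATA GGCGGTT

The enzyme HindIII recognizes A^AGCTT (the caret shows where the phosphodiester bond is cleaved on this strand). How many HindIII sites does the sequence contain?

0

No occurrence of AAGCTT is present in the sequence.
HindIII does not cut: 0 sites.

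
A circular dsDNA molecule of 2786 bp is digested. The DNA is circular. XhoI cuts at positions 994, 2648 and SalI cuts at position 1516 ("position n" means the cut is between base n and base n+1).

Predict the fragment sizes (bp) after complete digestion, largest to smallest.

1132, 1132, 522 bp

Combined cut positions (sorted): 994, 1516, 2648.
Circular molecule, 3 cuts → 3 fragments:
  1516 − 994 = 522 bp
  2648 − 1516 = 1132 bp
  wrap: 2786 − 2648 + 994 = 1132 bp
Sorted largest to smallest: 1132, 1132, 522 bp.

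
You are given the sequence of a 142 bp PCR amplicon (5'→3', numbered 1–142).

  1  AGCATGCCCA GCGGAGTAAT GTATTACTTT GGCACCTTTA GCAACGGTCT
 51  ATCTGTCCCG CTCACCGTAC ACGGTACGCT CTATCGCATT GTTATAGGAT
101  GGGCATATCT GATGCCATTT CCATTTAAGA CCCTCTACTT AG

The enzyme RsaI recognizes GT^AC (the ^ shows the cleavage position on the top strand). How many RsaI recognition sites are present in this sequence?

GTAC occurs starting at positions 67, 74.
RsaI cuts at 2 sites.

2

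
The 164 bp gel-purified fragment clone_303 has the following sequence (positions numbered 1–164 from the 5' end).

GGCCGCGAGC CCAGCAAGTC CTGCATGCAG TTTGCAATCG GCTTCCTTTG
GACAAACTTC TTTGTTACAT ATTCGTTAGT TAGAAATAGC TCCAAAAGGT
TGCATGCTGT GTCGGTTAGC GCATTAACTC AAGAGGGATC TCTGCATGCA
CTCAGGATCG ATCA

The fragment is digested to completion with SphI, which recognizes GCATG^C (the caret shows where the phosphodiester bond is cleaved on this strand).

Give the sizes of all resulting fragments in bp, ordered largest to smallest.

79, 42, 27, 16 bp

SphI sites (GCATGC) start at positions 23, 102, 144.
SphI cuts after base 5 of each site (before the last base), so after positions 27, 106, 148.
Linear molecule, 3 cuts → 4 fragments:
  1–27 → 27 bp
  28–106 → 79 bp
  107–148 → 42 bp
  149–164 → 16 bp
Sorted largest to smallest: 79, 42, 27, 16 bp.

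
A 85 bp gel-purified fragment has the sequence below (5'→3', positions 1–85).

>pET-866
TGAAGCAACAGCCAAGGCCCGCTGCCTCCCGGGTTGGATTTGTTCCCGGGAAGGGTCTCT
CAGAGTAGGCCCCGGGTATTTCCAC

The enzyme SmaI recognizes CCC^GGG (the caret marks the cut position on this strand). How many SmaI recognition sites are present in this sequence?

3

CCCGGG occurs starting at positions 28, 45, 71.
SmaI cuts at 3 sites.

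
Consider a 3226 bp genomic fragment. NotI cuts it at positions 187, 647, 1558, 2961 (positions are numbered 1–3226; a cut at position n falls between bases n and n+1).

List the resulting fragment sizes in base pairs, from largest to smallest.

1403, 911, 460, 265, 187 bp

Linear molecule, 4 cuts → 5 fragments:
  187 − 0 = 187 bp
  647 − 187 = 460 bp
  1558 − 647 = 911 bp
  2961 − 1558 = 1403 bp
  3226 − 2961 = 265 bp
Sorted largest to smallest: 1403, 911, 460, 265, 187 bp.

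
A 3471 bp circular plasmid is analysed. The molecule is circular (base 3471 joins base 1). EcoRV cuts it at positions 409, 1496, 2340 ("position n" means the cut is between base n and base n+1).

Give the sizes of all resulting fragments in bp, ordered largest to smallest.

1540, 1087, 844 bp

Circular molecule, 3 cuts → 3 fragments:
  1496 − 409 = 1087 bp
  2340 − 1496 = 844 bp
  wrap: 3471 − 2340 + 409 = 1540 bp
Sorted largest to smallest: 1540, 1087, 844 bp.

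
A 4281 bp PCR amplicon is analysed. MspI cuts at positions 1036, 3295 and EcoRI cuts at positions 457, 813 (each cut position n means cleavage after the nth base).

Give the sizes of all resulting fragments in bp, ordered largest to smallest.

2259, 986, 457, 356, 223 bp

Combined cut positions (sorted): 457, 813, 1036, 3295.
Linear molecule, 4 cuts → 5 fragments:
  457 − 0 = 457 bp
  813 − 457 = 356 bp
  1036 − 813 = 223 bp
  3295 − 1036 = 2259 bp
  4281 − 3295 = 986 bp
Sorted largest to smallest: 2259, 986, 457, 356, 223 bp.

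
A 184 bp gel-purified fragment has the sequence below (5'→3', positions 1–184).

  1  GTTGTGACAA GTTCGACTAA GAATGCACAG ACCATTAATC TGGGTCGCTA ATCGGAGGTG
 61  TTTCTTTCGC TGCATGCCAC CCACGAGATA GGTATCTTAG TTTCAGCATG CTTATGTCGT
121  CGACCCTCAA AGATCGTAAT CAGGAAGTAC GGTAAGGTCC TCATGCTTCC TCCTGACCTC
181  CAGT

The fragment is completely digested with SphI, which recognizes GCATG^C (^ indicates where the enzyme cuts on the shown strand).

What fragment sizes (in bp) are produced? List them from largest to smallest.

SphI sites (GCATGC) start at positions 72, 106.
SphI cuts after base 5 of each site (before the last base), so after positions 76, 110.
Linear molecule, 2 cuts → 3 fragments:
  1–76 → 76 bp
  77–110 → 34 bp
  111–184 → 74 bp
Sorted largest to smallest: 76, 74, 34 bp.

76, 74, 34 bp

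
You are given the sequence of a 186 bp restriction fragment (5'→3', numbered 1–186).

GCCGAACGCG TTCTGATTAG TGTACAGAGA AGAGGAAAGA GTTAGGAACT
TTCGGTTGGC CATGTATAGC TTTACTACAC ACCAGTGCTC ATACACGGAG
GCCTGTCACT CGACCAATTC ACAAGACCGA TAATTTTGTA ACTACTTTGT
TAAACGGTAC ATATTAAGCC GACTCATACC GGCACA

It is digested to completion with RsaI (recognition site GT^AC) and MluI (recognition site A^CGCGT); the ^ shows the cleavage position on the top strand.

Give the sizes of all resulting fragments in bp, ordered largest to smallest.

RsaI sites (GTAC) start at positions 22, 157.
RsaI cuts after base 2 of each site, so after positions 23, 158.
The MluI site (ACGCGT) starts at position 6.
MluI cuts after the first base of each site, so after position 6.
Combined cut positions: 6, 23, 158.
Linear molecule, 3 cuts → 4 fragments:
  1–6 → 6 bp
  7–23 → 17 bp
  24–158 → 135 bp
  159–186 → 28 bp
Sorted largest to smallest: 135, 28, 17, 6 bp.

135, 28, 17, 6 bp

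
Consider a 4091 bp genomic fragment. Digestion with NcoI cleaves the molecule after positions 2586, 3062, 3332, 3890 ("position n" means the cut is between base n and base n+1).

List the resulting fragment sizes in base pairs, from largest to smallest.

2586, 558, 476, 270, 201 bp

Linear molecule, 4 cuts → 5 fragments:
  2586 − 0 = 2586 bp
  3062 − 2586 = 476 bp
  3332 − 3062 = 270 bp
  3890 − 3332 = 558 bp
  4091 − 3890 = 201 bp
Sorted largest to smallest: 2586, 558, 476, 270, 201 bp.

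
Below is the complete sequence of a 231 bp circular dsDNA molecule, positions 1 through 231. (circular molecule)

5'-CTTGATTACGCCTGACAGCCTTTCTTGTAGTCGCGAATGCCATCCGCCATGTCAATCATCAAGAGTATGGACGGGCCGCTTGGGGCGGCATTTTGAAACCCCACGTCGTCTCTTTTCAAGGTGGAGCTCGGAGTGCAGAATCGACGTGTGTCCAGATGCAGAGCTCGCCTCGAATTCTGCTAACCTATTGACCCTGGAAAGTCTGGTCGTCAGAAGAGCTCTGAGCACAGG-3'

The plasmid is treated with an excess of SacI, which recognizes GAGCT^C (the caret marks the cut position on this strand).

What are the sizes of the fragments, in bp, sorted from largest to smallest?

SacI sites (GAGCTC) start at positions 124, 161, 216.
SacI cuts after base 5 of each site (before the last base), so after positions 128, 165, 220.
Circular molecule, 3 cuts → 3 fragments:
  129–165 → 37 bp
  166–220 → 55 bp
  221–231 then 1–128 → 11 + 128 = 139 bp
Sorted largest to smallest: 139, 55, 37 bp.

139, 55, 37 bp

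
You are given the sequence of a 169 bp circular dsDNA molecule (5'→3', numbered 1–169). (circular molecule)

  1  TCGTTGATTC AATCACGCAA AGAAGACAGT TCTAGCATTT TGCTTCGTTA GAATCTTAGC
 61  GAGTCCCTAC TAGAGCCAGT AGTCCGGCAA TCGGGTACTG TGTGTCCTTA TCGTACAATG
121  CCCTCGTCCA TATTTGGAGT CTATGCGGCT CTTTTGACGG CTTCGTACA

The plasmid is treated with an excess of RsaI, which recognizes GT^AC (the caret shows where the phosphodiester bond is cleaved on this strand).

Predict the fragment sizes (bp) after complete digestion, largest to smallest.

99, 52, 18 bp

RsaI sites (GTAC) start at positions 95, 113, 165.
RsaI cuts after base 2 of each site, so after positions 96, 114, 166.
Circular molecule, 3 cuts → 3 fragments:
  97–114 → 18 bp
  115–166 → 52 bp
  167–169 then 1–96 → 3 + 96 = 99 bp
Sorted largest to smallest: 99, 52, 18 bp.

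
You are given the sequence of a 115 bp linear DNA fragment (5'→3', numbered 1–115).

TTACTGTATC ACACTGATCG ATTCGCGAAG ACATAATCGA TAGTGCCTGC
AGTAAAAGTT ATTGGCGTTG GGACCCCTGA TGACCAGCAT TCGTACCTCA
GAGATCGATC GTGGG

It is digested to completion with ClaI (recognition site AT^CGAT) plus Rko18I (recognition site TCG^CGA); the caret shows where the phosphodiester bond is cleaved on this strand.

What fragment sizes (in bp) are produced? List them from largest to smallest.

68, 18, 12, 10, 7 bp

ClaI sites (ATCGAT) start at positions 17, 36, 104.
ClaI cuts after base 2 of each site, so after positions 18, 37, 105.
The Rko18I site (TCGCGA) starts at position 23.
Rko18I cuts after base 3 of each site, so after position 25.
Combined cut positions: 18, 25, 37, 105.
Linear molecule, 4 cuts → 5 fragments:
  1–18 → 18 bp
  19–25 → 7 bp
  26–37 → 12 bp
  38–105 → 68 bp
  106–115 → 10 bp
Sorted largest to smallest: 68, 18, 12, 10, 7 bp.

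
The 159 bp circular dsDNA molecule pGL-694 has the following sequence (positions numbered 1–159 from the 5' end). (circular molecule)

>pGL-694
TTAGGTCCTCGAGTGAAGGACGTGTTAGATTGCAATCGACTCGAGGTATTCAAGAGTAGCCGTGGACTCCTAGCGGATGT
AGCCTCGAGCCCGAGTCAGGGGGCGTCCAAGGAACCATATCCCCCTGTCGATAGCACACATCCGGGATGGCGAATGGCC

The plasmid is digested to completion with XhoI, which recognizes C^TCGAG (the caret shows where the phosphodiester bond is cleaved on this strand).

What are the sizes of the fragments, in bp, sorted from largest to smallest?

83, 44, 32 bp

XhoI sites (CTCGAG) start at positions 8, 40, 84.
XhoI cuts after the first base of each site, so after positions 8, 40, 84.
Circular molecule, 3 cuts → 3 fragments:
  9–40 → 32 bp
  41–84 → 44 bp
  85–159 then 1–8 → 75 + 8 = 83 bp
Sorted largest to smallest: 83, 44, 32 bp.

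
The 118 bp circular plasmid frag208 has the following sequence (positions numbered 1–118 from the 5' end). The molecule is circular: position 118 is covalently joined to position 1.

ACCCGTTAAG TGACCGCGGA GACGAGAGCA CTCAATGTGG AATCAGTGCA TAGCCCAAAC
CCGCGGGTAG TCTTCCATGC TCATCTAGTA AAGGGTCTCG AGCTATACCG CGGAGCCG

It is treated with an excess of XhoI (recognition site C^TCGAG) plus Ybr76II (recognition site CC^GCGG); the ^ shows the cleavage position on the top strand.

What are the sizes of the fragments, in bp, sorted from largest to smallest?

47, 35, 24, 12 bp

The XhoI site (CTCGAG) starts at position 97.
XhoI cuts after the first base of each site, so after position 97.
Ybr76II sites (CCGCGG) start at positions 14, 61, 108.
Ybr76II cuts after base 2 of each site, so after positions 15, 62, 109.
Combined cut positions: 15, 62, 97, 109.
Circular molecule, 4 cuts → 4 fragments:
  16–62 → 47 bp
  63–97 → 35 bp
  98–109 → 12 bp
  110–118 then 1–15 → 9 + 15 = 24 bp
Sorted largest to smallest: 47, 35, 24, 12 bp.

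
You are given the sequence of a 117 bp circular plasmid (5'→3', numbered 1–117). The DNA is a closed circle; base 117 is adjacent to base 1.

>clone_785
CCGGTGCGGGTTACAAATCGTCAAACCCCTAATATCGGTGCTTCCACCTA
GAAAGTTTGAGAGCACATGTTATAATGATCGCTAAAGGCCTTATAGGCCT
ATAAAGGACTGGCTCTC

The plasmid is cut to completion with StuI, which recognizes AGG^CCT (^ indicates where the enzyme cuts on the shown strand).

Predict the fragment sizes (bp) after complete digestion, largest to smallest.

108, 9 bp

StuI sites (AGGCCT) start at positions 86, 95.
StuI cuts after base 3 of each site, so after positions 88, 97.
Circular molecule, 2 cuts → 2 fragments:
  89–97 → 9 bp
  98–117 then 1–88 → 20 + 88 = 108 bp
Sorted largest to smallest: 108, 9 bp.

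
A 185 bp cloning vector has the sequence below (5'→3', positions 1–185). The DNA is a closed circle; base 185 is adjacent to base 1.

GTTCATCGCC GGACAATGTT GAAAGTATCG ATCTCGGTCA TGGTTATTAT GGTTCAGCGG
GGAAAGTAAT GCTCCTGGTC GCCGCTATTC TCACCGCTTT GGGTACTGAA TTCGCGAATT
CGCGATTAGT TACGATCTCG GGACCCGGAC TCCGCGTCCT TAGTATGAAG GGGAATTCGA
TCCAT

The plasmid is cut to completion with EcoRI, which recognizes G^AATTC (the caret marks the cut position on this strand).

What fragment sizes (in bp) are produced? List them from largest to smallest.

EcoRI sites (GAATTC) start at positions 108, 116, 173.
EcoRI cuts after the first base of each site, so after positions 108, 116, 173.
Circular molecule, 3 cuts → 3 fragments:
  109–116 → 8 bp
  117–173 → 57 bp
  174–185 then 1–108 → 12 + 108 = 120 bp
Sorted largest to smallest: 120, 57, 8 bp.

120, 57, 8 bp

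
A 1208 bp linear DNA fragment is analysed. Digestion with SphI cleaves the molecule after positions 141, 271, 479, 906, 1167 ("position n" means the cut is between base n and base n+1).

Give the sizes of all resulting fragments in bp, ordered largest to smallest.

427, 261, 208, 141, 130, 41 bp

Linear molecule, 5 cuts → 6 fragments:
  141 − 0 = 141 bp
  271 − 141 = 130 bp
  479 − 271 = 208 bp
  906 − 479 = 427 bp
  1167 − 906 = 261 bp
  1208 − 1167 = 41 bp
Sorted largest to smallest: 427, 261, 208, 141, 130, 41 bp.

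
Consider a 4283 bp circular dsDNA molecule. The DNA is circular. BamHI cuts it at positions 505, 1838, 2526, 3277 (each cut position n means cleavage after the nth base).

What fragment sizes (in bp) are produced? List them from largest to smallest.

1511, 1333, 751, 688 bp

Circular molecule, 4 cuts → 4 fragments:
  1838 − 505 = 1333 bp
  2526 − 1838 = 688 bp
  3277 − 2526 = 751 bp
  wrap: 4283 − 3277 + 505 = 1511 bp
Sorted largest to smallest: 1511, 1333, 751, 688 bp.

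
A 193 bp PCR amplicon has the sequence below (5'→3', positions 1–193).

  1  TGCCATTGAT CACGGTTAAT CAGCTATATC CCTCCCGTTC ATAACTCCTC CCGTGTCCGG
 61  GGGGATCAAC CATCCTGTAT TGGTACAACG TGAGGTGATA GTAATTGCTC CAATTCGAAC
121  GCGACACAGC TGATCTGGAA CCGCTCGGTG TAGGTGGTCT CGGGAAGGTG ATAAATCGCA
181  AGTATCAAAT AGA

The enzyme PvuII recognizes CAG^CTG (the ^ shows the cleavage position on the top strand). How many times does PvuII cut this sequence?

1

CAGCTG occurs starting at position 127.
PvuII cuts at 1 site.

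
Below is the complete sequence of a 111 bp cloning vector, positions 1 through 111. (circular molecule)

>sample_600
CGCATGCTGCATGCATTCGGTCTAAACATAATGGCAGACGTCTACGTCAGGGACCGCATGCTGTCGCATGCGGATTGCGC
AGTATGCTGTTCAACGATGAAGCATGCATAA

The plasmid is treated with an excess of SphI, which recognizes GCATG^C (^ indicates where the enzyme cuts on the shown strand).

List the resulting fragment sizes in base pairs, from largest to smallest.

47, 36, 11, 10, 7 bp

SphI sites (GCATGC) start at positions 2, 9, 56, 66, 102.
SphI cuts after base 5 of each site (before the last base), so after positions 6, 13, 60, 70, 106.
Circular molecule, 5 cuts → 5 fragments:
  7–13 → 7 bp
  14–60 → 47 bp
  61–70 → 10 bp
  71–106 → 36 bp
  107–111 then 1–6 → 5 + 6 = 11 bp
Sorted largest to smallest: 47, 36, 11, 10, 7 bp.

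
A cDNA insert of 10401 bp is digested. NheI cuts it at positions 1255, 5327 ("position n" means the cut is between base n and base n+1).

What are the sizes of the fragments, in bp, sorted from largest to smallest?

5074, 4072, 1255 bp

Linear molecule, 2 cuts → 3 fragments:
  1255 − 0 = 1255 bp
  5327 − 1255 = 4072 bp
  10401 − 5327 = 5074 bp
Sorted largest to smallest: 5074, 4072, 1255 bp.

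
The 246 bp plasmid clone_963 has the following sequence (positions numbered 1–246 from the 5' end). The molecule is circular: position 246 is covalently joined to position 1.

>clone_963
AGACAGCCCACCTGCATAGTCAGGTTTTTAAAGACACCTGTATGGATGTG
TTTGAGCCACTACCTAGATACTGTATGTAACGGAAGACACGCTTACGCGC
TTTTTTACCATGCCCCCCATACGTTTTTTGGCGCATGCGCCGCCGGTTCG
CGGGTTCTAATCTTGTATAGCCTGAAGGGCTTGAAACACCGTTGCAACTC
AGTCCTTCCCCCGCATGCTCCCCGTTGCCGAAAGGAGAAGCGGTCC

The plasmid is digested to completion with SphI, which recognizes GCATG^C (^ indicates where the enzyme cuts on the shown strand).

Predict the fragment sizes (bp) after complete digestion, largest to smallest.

SphI sites (GCATGC) start at positions 133, 213.
SphI cuts after base 5 of each site (before the last base), so after positions 137, 217.
Circular molecule, 2 cuts → 2 fragments:
  138–217 → 80 bp
  218–246 then 1–137 → 29 + 137 = 166 bp
Sorted largest to smallest: 166, 80 bp.

166, 80 bp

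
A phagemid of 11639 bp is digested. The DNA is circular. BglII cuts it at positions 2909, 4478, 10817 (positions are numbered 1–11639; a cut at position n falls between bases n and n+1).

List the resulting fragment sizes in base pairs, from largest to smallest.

6339, 3731, 1569 bp

Circular molecule, 3 cuts → 3 fragments:
  4478 − 2909 = 1569 bp
  10817 − 4478 = 6339 bp
  wrap: 11639 − 10817 + 2909 = 3731 bp
Sorted largest to smallest: 6339, 3731, 1569 bp.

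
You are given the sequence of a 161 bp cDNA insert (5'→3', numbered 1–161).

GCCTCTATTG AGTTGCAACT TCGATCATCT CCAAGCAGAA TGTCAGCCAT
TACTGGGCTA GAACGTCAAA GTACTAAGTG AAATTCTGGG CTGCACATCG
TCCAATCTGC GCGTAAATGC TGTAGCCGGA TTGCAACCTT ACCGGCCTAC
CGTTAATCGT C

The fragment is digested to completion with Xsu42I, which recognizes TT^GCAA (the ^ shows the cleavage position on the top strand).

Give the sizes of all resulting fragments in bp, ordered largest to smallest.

Xsu42I sites (TTGCAA) start at positions 13, 131.
Xsu42I cuts after base 2 of each site, so after positions 14, 132.
Linear molecule, 2 cuts → 3 fragments:
  1–14 → 14 bp
  15–132 → 118 bp
  133–161 → 29 bp
Sorted largest to smallest: 118, 29, 14 bp.

118, 29, 14 bp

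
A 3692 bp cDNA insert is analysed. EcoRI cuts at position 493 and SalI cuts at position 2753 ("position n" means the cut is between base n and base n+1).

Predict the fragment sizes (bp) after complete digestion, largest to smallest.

2260, 939, 493 bp

Combined cut positions (sorted): 493, 2753.
Linear molecule, 2 cuts → 3 fragments:
  493 − 0 = 493 bp
  2753 − 493 = 2260 bp
  3692 − 2753 = 939 bp
Sorted largest to smallest: 2260, 939, 493 bp.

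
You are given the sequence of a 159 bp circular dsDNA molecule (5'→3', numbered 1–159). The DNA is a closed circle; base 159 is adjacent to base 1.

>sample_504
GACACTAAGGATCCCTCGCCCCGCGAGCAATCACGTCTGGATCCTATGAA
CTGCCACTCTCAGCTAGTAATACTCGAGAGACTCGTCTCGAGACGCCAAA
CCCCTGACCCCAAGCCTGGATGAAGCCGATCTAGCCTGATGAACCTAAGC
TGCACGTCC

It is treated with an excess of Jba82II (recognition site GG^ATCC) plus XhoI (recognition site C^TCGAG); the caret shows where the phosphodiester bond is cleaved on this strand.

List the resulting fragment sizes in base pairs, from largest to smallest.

Jba82II sites (GGATCC) start at positions 9, 39.
Jba82II cuts after base 2 of each site, so after positions 10, 40.
XhoI sites (CTCGAG) start at positions 73, 87.
XhoI cuts after the first base of each site, so after positions 73, 87.
Combined cut positions: 10, 40, 73, 87.
Circular molecule, 4 cuts → 4 fragments:
  11–40 → 30 bp
  41–73 → 33 bp
  74–87 → 14 bp
  88–159 then 1–10 → 72 + 10 = 82 bp
Sorted largest to smallest: 82, 33, 30, 14 bp.

82, 33, 30, 14 bp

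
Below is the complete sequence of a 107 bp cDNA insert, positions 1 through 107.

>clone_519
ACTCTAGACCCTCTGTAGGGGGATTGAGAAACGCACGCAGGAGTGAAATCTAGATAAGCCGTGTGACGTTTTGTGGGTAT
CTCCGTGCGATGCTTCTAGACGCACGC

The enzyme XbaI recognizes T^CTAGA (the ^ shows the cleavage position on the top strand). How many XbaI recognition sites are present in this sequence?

3

TCTAGA occurs starting at positions 3, 49, 95.
XbaI cuts at 3 sites.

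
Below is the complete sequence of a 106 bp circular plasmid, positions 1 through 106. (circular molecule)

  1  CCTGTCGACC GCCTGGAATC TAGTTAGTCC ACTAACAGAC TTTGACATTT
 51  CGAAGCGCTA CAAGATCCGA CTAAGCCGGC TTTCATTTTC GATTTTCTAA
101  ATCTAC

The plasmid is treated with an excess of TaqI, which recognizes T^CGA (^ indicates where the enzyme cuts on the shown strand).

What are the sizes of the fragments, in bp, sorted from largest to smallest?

TaqI sites (TCGA) start at positions 5, 50, 89.
TaqI cuts after the first base of each site, so after positions 5, 50, 89.
Circular molecule, 3 cuts → 3 fragments:
  6–50 → 45 bp
  51–89 → 39 bp
  90–106 then 1–5 → 17 + 5 = 22 bp
Sorted largest to smallest: 45, 39, 22 bp.

45, 39, 22 bp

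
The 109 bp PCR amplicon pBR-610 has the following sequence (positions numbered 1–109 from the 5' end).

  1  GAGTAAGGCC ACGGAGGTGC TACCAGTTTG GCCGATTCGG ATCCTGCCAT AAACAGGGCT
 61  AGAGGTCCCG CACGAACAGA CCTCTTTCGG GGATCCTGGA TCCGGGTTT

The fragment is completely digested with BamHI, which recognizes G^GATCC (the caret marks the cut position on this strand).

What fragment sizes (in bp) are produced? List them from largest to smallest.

52, 39, 11, 7 bp

BamHI sites (GGATCC) start at positions 39, 91, 98.
BamHI cuts after the first base of each site, so after positions 39, 91, 98.
Linear molecule, 3 cuts → 4 fragments:
  1–39 → 39 bp
  40–91 → 52 bp
  92–98 → 7 bp
  99–109 → 11 bp
Sorted largest to smallest: 52, 39, 11, 7 bp.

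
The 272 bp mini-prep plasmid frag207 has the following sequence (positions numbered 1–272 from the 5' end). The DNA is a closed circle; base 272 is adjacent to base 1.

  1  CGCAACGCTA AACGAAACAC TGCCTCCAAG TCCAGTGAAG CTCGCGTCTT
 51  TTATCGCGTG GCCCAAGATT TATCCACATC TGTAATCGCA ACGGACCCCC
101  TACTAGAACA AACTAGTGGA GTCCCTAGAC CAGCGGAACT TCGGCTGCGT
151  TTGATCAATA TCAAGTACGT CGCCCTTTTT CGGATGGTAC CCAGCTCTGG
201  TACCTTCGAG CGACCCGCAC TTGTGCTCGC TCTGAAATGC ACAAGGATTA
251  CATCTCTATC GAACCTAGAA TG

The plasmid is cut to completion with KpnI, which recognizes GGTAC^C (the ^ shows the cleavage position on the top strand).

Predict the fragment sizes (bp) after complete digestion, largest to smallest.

259, 13 bp

KpnI sites (GGTACC) start at positions 186, 199.
KpnI cuts after base 5 of each site (before the last base), so after positions 190, 203.
Circular molecule, 2 cuts → 2 fragments:
  191–203 → 13 bp
  204–272 then 1–190 → 69 + 190 = 259 bp
Sorted largest to smallest: 259, 13 bp.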